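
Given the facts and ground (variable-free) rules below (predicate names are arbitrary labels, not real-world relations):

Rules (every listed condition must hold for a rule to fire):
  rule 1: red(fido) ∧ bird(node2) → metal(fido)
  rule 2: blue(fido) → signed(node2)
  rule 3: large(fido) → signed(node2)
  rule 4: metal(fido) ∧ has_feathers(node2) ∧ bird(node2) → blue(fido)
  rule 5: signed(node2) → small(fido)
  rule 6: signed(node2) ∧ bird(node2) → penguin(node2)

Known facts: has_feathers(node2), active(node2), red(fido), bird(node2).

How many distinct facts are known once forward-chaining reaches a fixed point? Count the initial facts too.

Round 1: rule 1 [red(fido) ∧ bird(node2) → metal(fido)]. Adds metal(fido).
Round 2: rule 4 [metal(fido) ∧ has_feathers(node2) ∧ bird(node2) → blue(fido)]. Adds blue(fido).
Round 3: rule 2 [blue(fido) → signed(node2)]. Adds signed(node2).
Round 4: rule 5 [signed(node2) → small(fido)]; rule 6 [signed(node2) ∧ bird(node2) → penguin(node2)]. Adds small(fido), penguin(node2).
Closure: {active(node2), bird(node2), blue(fido), has_feathers(node2), metal(fido), penguin(node2), red(fido), signed(node2), small(fido)} — 9 facts.

9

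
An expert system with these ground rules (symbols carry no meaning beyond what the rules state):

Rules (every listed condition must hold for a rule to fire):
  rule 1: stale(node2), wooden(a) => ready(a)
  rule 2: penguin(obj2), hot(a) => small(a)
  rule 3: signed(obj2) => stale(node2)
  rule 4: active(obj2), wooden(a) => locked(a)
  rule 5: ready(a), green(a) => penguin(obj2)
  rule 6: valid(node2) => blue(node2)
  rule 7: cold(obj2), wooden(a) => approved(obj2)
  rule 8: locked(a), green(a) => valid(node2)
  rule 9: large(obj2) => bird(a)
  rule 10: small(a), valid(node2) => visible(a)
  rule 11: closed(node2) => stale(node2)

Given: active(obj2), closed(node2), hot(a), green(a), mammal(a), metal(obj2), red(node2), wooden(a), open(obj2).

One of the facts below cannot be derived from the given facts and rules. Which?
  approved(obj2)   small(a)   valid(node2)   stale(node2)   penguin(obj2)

approved(obj2)

Round 1: rule 4 [active(obj2), wooden(a) => locked(a)]; rule 11 [closed(node2) => stale(node2)]. New: locked(a), stale(node2).
Round 2: rule 1 [stale(node2), wooden(a) => ready(a)]; rule 8 [locked(a), green(a) => valid(node2)]. New: ready(a), valid(node2).
Round 3: rule 5 [ready(a), green(a) => penguin(obj2)]; rule 6 [valid(node2) => blue(node2)]. New: penguin(obj2), blue(node2).
Round 4: rule 2 [penguin(obj2), hot(a) => small(a)]. New: small(a).
Round 5: rule 10 [small(a), valid(node2) => visible(a)]. New: visible(a).
Derived: stale(node2) (round 1), penguin(obj2) (round 3), valid(node2) (round 2), small(a) (round 4). approved(obj2) never appears in any round.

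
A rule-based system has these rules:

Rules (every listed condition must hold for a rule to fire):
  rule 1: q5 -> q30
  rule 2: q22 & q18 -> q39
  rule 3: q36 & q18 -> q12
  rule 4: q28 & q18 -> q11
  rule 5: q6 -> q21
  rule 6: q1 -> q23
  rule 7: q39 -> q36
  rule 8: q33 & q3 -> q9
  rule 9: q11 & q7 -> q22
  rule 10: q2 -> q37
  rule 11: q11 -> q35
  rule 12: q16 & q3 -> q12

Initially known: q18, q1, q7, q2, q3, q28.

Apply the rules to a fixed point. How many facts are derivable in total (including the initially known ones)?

14

Round 1 fires rule 4, rule 6, rule 10, giving q11, q23, q37.
Round 2 fires rule 9, rule 11, giving q22, q35.
Round 3 fires rule 2, giving q39.
Round 4 fires rule 7, giving q36.
Round 5 fires rule 3, giving q12.
Closure: {q1, q11, q12, q18, q2, q22, q23, q28, q3, q35, q36, q37, q39, q7} — 14 facts.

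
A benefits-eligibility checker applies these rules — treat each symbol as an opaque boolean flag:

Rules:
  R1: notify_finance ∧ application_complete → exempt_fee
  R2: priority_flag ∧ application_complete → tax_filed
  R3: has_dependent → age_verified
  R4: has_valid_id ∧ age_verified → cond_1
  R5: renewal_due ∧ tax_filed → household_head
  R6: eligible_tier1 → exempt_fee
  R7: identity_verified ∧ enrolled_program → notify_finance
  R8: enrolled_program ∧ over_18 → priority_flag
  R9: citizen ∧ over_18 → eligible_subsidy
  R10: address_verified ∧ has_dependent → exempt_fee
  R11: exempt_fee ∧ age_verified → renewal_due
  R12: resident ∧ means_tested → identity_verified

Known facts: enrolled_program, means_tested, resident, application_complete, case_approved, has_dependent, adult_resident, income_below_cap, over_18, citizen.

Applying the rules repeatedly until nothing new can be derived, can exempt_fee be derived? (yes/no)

yes

[1] R3 [has_dependent → age_verified]; R8 [enrolled_program ∧ over_18 → priority_flag]; R9 [citizen ∧ over_18 → eligible_subsidy]; R12 [resident ∧ means_tested → identity_verified]. ⇒ new: age_verified, priority_flag, eligible_subsidy, identity_verified.
[2] R2 [priority_flag ∧ application_complete → tax_filed]; R7 [identity_verified ∧ enrolled_program → notify_finance]. ⇒ new: tax_filed, notify_finance.
[3] R1 [notify_finance ∧ application_complete → exempt_fee]. ⇒ new: exempt_fee.
[4] R11 [exempt_fee ∧ age_verified → renewal_due]. ⇒ new: renewal_due.
[5] R5 [renewal_due ∧ tax_filed → household_head]. ⇒ new: household_head.
exempt_fee appears in round 3, so it is derivable.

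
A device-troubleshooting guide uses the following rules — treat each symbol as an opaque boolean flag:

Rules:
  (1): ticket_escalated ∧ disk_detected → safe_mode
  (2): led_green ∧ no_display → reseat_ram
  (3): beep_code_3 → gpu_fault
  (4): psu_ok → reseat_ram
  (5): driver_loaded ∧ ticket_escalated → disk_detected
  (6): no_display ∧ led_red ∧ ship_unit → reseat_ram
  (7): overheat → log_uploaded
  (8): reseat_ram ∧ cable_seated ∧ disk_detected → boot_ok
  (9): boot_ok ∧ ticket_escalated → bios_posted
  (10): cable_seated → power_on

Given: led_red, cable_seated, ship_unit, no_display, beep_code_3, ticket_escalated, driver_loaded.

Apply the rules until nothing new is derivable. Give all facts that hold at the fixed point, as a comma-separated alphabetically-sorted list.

beep_code_3, bios_posted, boot_ok, cable_seated, disk_detected, driver_loaded, gpu_fault, led_red, no_display, power_on, reseat_ram, safe_mode, ship_unit, ticket_escalated

[1] (3) [beep_code_3 → gpu_fault]; (5) [driver_loaded ∧ ticket_escalated → disk_detected]; (6) [no_display ∧ led_red ∧ ship_unit → reseat_ram]; (10) [cable_seated → power_on]. ⇒ new: gpu_fault, disk_detected, reseat_ram, power_on.
[2] (1) [ticket_escalated ∧ disk_detected → safe_mode]; (8) [reseat_ram ∧ cable_seated ∧ disk_detected → boot_ok]. ⇒ new: safe_mode, boot_ok.
[3] (9) [boot_ok ∧ ticket_escalated → bios_posted]. ⇒ new: bios_posted.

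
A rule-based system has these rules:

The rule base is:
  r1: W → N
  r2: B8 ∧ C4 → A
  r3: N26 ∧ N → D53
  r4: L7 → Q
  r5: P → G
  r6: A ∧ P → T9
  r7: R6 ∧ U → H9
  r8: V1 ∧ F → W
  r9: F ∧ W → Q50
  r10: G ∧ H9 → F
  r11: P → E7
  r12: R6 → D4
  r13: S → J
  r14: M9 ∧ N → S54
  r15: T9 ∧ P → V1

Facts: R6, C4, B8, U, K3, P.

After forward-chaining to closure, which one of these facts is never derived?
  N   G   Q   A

Round 1 fires r2, r5, r7, r11, r12, giving A, G, H9, E7, D4.
Round 2 fires r6, r10, giving T9, F.
Round 3 fires r15, giving V1.
Round 4 fires r8, giving W.
Round 5 fires r1, r9, giving N, Q50.
Derived: N (round 5), G (round 1), A (round 1). Q never appears in any round.

Q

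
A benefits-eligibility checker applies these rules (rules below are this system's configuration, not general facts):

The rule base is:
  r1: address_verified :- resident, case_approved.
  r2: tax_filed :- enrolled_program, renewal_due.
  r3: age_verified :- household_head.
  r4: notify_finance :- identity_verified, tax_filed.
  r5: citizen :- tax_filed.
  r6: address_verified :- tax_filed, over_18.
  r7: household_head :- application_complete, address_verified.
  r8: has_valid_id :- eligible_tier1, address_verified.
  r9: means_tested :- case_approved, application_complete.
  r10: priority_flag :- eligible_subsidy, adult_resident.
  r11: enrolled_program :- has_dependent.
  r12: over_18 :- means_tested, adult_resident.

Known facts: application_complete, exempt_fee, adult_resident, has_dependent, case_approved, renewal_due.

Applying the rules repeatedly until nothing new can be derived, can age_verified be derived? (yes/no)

[1] r9 [means_tested :- case_approved, application_complete.]; r11 [enrolled_program :- has_dependent.]. ⇒ new: means_tested, enrolled_program.
[2] r2 [tax_filed :- enrolled_program, renewal_due.]; r12 [over_18 :- means_tested, adult_resident.]. ⇒ new: tax_filed, over_18.
[3] r5 [citizen :- tax_filed.]; r6 [address_verified :- tax_filed, over_18.]. ⇒ new: citizen, address_verified.
[4] r7 [household_head :- application_complete, address_verified.]. ⇒ new: household_head.
[5] r3 [age_verified :- household_head.]. ⇒ new: age_verified.
age_verified appears in round 5, so it is derivable.

yes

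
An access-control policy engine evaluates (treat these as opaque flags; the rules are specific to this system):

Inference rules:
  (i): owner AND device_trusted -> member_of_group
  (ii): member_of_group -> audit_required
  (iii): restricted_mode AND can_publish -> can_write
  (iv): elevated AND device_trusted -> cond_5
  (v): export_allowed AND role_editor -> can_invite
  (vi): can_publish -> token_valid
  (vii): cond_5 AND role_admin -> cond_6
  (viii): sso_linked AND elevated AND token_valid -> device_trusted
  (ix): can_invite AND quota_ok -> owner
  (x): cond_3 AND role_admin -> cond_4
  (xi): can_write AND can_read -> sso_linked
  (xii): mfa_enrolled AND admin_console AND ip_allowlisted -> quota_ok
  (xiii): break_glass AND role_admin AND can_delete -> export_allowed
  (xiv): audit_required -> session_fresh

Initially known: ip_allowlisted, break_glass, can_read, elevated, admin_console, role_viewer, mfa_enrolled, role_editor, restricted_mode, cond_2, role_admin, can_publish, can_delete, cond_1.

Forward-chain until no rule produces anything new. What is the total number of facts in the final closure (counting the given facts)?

Round 1: (iii) [restricted_mode AND can_publish -> can_write]; (vi) [can_publish -> token_valid]; (xii) [mfa_enrolled AND admin_console AND ip_allowlisted -> quota_ok]; (xiii) [break_glass AND role_admin AND can_delete -> export_allowed]. Adds can_write, token_valid, quota_ok, export_allowed.
Round 2: (v) [export_allowed AND role_editor -> can_invite]; (xi) [can_write AND can_read -> sso_linked]. Adds can_invite, sso_linked.
Round 3: (viii) [sso_linked AND elevated AND token_valid -> device_trusted]; (ix) [can_invite AND quota_ok -> owner]. Adds device_trusted, owner.
Round 4: (i) [owner AND device_trusted -> member_of_group]; (iv) [elevated AND device_trusted -> cond_5]. Adds member_of_group, cond_5.
Round 5: (ii) [member_of_group -> audit_required]; (vii) [cond_5 AND role_admin -> cond_6]. Adds audit_required, cond_6.
Round 6: (xiv) [audit_required -> session_fresh]. Adds session_fresh.
Closure: {admin_console, audit_required, break_glass, can_delete, can_invite, can_publish, can_read, can_write, cond_1, cond_2, cond_5, cond_6, device_trusted, elevated, export_allowed, ip_allowlisted, member_of_group, mfa_enrolled, owner, quota_ok, restricted_mode, role_admin, role_editor, role_viewer, session_fresh, sso_linked, token_valid} — 27 facts.

27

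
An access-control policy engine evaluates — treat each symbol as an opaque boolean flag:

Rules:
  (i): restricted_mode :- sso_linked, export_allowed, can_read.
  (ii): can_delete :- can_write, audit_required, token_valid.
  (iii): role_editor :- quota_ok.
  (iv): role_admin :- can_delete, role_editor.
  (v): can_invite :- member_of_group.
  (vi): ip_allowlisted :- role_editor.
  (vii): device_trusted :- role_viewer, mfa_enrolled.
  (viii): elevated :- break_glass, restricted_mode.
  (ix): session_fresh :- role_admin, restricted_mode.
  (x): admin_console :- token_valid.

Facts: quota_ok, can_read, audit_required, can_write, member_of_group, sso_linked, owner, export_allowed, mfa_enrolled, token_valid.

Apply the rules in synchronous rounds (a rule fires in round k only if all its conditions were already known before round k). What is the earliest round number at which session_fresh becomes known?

Round 1 fires (i), (ii), (iii), (v), (x), giving restricted_mode, can_delete, role_editor, can_invite, admin_console.
Round 2 fires (iv), (vi), giving role_admin, ip_allowlisted.
Round 3 fires (ix), giving session_fresh.
session_fresh first appears in round 3.

3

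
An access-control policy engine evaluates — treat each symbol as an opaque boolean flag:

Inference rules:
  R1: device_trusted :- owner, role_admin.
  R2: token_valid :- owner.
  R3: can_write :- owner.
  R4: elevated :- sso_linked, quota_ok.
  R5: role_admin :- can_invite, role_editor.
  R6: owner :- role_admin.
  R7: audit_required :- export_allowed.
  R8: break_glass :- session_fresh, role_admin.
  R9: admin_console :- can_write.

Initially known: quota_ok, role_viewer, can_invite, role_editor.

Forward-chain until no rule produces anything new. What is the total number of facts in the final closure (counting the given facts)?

10

Round 1 fires R5, giving role_admin.
Round 2 fires R6, giving owner.
Round 3 fires R1, R2, R3, giving device_trusted, token_valid, can_write.
Round 4 fires R9, giving admin_console.
Closure: {admin_console, can_invite, can_write, device_trusted, owner, quota_ok, role_admin, role_editor, role_viewer, token_valid} — 10 facts.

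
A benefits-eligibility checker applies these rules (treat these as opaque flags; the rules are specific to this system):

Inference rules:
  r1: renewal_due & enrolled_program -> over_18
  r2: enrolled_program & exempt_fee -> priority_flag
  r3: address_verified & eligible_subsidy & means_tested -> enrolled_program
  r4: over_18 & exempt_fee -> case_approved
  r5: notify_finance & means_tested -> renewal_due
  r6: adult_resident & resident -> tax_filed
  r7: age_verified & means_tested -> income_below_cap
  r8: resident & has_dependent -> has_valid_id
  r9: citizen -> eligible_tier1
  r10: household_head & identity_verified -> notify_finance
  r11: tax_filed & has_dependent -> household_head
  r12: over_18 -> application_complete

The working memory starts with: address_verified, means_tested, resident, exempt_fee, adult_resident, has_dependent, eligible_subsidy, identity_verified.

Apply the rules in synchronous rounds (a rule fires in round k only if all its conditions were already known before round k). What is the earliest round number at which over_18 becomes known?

5

Round 1: r3 [address_verified & eligible_subsidy & means_tested -> enrolled_program]; r6 [adult_resident & resident -> tax_filed]; r8 [resident & has_dependent -> has_valid_id]. New: enrolled_program, tax_filed, has_valid_id.
Round 2: r2 [enrolled_program & exempt_fee -> priority_flag]; r11 [tax_filed & has_dependent -> household_head]. New: priority_flag, household_head.
Round 3: r10 [household_head & identity_verified -> notify_finance]. New: notify_finance.
Round 4: r5 [notify_finance & means_tested -> renewal_due]. New: renewal_due.
Round 5: r1 [renewal_due & enrolled_program -> over_18]. New: over_18.
over_18 first appears in round 5.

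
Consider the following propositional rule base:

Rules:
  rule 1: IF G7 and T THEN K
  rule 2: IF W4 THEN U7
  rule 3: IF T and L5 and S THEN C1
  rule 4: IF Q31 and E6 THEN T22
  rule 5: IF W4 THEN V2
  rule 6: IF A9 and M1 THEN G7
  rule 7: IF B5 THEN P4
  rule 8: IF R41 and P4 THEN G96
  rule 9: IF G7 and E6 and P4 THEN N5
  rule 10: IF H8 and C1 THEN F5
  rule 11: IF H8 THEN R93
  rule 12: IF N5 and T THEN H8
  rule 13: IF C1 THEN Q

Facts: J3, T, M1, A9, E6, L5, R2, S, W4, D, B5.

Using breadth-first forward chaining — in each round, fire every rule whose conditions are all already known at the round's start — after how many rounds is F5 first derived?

Round 1 — rule 2, rule 3, rule 5, rule 6, rule 7, derive U7, C1, V2, G7, P4.
Round 2 — rule 1, rule 9, rule 13, derive K, N5, Q.
Round 3 — rule 12, derive H8.
Round 4 — rule 10, rule 11, derive F5, R93.
F5 first appears in round 4.

4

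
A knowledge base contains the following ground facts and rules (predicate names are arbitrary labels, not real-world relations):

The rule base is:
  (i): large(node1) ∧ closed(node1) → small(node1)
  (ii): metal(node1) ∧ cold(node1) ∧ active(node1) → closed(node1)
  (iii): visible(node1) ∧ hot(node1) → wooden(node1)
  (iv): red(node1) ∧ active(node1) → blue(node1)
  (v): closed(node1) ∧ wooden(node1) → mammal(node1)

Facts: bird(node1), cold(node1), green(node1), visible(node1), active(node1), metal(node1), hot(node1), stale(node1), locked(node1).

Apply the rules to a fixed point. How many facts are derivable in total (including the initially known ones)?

12

Round 1 fires (ii), (iii), giving closed(node1), wooden(node1).
Round 2 fires (v), giving mammal(node1).
Closure: {active(node1), bird(node1), closed(node1), cold(node1), green(node1), hot(node1), locked(node1), mammal(node1), metal(node1), stale(node1), visible(node1), wooden(node1)} — 12 facts.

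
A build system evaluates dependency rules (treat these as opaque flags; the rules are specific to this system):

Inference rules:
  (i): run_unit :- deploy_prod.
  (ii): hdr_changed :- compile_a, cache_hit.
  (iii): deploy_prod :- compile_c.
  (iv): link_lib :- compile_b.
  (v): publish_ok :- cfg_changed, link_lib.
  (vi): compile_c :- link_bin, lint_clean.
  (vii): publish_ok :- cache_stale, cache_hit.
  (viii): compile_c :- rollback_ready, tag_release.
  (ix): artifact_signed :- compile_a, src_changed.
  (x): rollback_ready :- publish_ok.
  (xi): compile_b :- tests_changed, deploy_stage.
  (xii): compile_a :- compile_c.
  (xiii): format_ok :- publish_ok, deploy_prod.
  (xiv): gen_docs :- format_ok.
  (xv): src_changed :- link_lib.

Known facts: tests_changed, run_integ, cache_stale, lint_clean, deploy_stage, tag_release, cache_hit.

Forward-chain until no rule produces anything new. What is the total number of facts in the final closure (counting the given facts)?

20

Round 1 fires (vii), (xi), giving publish_ok, compile_b.
Round 2 fires (iv), (x), giving link_lib, rollback_ready.
Round 3 fires (viii), (xv), giving compile_c, src_changed.
Round 4 fires (iii), (xii), giving deploy_prod, compile_a.
Round 5 fires (i), (ii), (ix), (xiii), giving run_unit, hdr_changed, artifact_signed, format_ok.
Round 6 fires (xiv), giving gen_docs.
Closure: {artifact_signed, cache_hit, cache_stale, compile_a, compile_b, compile_c, deploy_prod, deploy_stage, format_ok, gen_docs, hdr_changed, link_lib, lint_clean, publish_ok, rollback_ready, run_integ, run_unit, src_changed, tag_release, tests_changed} — 20 facts.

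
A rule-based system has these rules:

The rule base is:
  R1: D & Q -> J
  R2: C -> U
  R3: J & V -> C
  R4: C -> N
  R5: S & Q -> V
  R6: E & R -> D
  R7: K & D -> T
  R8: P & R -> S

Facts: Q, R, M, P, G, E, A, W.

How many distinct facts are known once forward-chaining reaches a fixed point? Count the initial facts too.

15

Round 1 — R6, R8, derive D, S.
Round 2 — R1, R5, derive J, V.
Round 3 — R3, derive C.
Round 4 — R2, R4, derive U, N.
Closure: {A, C, D, E, G, J, M, N, P, Q, R, S, U, V, W} — 15 facts.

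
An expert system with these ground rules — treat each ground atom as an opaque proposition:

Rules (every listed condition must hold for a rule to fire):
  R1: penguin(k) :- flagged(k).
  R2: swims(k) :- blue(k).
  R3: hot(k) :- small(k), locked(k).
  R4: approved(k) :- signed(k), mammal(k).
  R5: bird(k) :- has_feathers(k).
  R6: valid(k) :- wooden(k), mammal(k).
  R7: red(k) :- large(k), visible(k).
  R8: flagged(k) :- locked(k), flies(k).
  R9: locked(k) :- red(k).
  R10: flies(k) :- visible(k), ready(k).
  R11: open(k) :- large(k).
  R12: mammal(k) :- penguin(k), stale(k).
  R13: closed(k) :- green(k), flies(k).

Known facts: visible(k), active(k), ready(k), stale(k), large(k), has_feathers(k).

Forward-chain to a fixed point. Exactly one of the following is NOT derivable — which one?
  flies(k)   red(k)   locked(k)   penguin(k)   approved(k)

Round 1: R5 [bird(k) :- has_feathers(k).]; R7 [red(k) :- large(k), visible(k).]; R10 [flies(k) :- visible(k), ready(k).]; R11 [open(k) :- large(k).]. New: bird(k), red(k), flies(k), open(k).
Round 2: R9 [locked(k) :- red(k).]. New: locked(k).
Round 3: R8 [flagged(k) :- locked(k), flies(k).]. New: flagged(k).
Round 4: R1 [penguin(k) :- flagged(k).]. New: penguin(k).
Round 5: R12 [mammal(k) :- penguin(k), stale(k).]. New: mammal(k).
Derived: red(k) (round 1), locked(k) (round 2), penguin(k) (round 4), flies(k) (round 1). approved(k) never appears in any round.

approved(k)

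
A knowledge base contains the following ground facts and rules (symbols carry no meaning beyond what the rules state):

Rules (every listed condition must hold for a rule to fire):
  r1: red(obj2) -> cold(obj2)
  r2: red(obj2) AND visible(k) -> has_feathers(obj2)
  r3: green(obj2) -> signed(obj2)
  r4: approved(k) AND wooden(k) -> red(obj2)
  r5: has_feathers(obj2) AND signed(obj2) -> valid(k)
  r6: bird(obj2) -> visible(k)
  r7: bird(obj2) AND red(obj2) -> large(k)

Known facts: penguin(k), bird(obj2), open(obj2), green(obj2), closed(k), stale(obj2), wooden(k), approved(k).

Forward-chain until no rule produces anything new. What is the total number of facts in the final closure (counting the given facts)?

Round 1: r3 [green(obj2) -> signed(obj2)]; r4 [approved(k) AND wooden(k) -> red(obj2)]; r6 [bird(obj2) -> visible(k)]. New: signed(obj2), red(obj2), visible(k).
Round 2: r1 [red(obj2) -> cold(obj2)]; r2 [red(obj2) AND visible(k) -> has_feathers(obj2)]; r7 [bird(obj2) AND red(obj2) -> large(k)]. New: cold(obj2), has_feathers(obj2), large(k).
Round 3: r5 [has_feathers(obj2) AND signed(obj2) -> valid(k)]. New: valid(k).
Closure: {approved(k), bird(obj2), closed(k), cold(obj2), green(obj2), has_feathers(obj2), large(k), open(obj2), penguin(k), red(obj2), signed(obj2), stale(obj2), valid(k), visible(k), wooden(k)} — 15 facts.

15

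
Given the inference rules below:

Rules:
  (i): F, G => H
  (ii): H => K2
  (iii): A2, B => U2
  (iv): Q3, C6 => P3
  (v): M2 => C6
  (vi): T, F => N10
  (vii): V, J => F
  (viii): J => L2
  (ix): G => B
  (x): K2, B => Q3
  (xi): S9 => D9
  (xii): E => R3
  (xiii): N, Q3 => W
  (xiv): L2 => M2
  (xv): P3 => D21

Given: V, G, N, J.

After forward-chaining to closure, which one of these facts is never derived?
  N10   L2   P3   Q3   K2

Round 1: (vii) [V, J => F]; (viii) [J => L2]; (ix) [G => B]. Adds F, L2, B.
Round 2: (i) [F, G => H]; (xiv) [L2 => M2]. Adds H, M2.
Round 3: (ii) [H => K2]; (v) [M2 => C6]. Adds K2, C6.
Round 4: (x) [K2, B => Q3]. Adds Q3.
Round 5: (iv) [Q3, C6 => P3]; (xiii) [N, Q3 => W]. Adds P3, W.
Round 6: (xv) [P3 => D21]. Adds D21.
Derived: L2 (round 1), Q3 (round 4), K2 (round 3), P3 (round 5). N10 never appears in any round.

N10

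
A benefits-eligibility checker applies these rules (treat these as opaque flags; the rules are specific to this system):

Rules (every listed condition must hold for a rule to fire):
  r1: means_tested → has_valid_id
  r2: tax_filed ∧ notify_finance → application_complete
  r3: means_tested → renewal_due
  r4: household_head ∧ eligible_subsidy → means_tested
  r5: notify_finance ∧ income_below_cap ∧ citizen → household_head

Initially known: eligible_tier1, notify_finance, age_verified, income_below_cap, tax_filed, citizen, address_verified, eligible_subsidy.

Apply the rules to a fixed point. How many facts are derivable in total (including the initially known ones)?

13

Round 1 — r2, r5, derive application_complete, household_head.
Round 2 — r4, derive means_tested.
Round 3 — r1, r3, derive has_valid_id, renewal_due.
Closure: {address_verified, age_verified, application_complete, citizen, eligible_subsidy, eligible_tier1, has_valid_id, household_head, income_below_cap, means_tested, notify_finance, renewal_due, tax_filed} — 13 facts.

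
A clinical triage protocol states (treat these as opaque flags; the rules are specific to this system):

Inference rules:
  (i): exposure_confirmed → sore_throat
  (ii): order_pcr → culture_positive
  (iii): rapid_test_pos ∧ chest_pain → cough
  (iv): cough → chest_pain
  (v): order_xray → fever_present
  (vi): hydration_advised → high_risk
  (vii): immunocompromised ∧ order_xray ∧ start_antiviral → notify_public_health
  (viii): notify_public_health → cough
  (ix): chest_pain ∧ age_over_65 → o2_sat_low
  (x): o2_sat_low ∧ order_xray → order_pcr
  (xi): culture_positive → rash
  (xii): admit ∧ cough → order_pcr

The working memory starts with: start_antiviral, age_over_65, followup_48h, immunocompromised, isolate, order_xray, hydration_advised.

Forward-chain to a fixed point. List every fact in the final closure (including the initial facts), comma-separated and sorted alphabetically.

age_over_65, chest_pain, cough, culture_positive, fever_present, followup_48h, high_risk, hydration_advised, immunocompromised, isolate, notify_public_health, o2_sat_low, order_pcr, order_xray, rash, start_antiviral

Round 1: (v) [order_xray → fever_present]; (vi) [hydration_advised → high_risk]; (vii) [immunocompromised ∧ order_xray ∧ start_antiviral → notify_public_health]. Adds fever_present, high_risk, notify_public_health.
Round 2: (viii) [notify_public_health → cough]. Adds cough.
Round 3: (iv) [cough → chest_pain]. Adds chest_pain.
Round 4: (ix) [chest_pain ∧ age_over_65 → o2_sat_low]. Adds o2_sat_low.
Round 5: (x) [o2_sat_low ∧ order_xray → order_pcr]. Adds order_pcr.
Round 6: (ii) [order_pcr → culture_positive]. Adds culture_positive.
Round 7: (xi) [culture_positive → rash]. Adds rash.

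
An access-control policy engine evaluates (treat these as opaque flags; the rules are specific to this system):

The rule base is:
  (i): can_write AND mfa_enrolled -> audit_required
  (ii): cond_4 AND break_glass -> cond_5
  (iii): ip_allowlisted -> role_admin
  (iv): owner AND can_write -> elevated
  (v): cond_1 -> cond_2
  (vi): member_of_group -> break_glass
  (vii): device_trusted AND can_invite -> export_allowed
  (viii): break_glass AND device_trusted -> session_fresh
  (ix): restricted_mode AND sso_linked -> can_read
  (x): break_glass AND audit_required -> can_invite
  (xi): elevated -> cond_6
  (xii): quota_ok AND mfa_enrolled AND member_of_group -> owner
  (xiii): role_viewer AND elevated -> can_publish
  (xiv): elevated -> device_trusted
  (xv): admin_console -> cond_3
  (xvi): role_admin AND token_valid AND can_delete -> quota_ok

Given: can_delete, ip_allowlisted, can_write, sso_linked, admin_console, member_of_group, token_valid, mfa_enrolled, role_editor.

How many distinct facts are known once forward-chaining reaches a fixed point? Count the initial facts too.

21

Round 1 — (i), (iii), (vi), (xv), derive audit_required, role_admin, break_glass, cond_3.
Round 2 — (x), (xvi), derive can_invite, quota_ok.
Round 3 — (xii), derive owner.
Round 4 — (iv), derive elevated.
Round 5 — (xi), (xiv), derive cond_6, device_trusted.
Round 6 — (vii), (viii), derive export_allowed, session_fresh.
Closure: {admin_console, audit_required, break_glass, can_delete, can_invite, can_write, cond_3, cond_6, device_trusted, elevated, export_allowed, ip_allowlisted, member_of_group, mfa_enrolled, owner, quota_ok, role_admin, role_editor, session_fresh, sso_linked, token_valid} — 21 facts.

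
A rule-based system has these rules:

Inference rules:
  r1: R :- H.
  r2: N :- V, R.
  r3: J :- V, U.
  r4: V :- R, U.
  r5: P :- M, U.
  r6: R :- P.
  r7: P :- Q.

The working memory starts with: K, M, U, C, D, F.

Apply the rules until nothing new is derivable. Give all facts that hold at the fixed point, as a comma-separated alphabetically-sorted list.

C, D, F, J, K, M, N, P, R, U, V

Round 1 — r5, derive P.
Round 2 — r6, derive R.
Round 3 — r4, derive V.
Round 4 — r2, r3, derive N, J.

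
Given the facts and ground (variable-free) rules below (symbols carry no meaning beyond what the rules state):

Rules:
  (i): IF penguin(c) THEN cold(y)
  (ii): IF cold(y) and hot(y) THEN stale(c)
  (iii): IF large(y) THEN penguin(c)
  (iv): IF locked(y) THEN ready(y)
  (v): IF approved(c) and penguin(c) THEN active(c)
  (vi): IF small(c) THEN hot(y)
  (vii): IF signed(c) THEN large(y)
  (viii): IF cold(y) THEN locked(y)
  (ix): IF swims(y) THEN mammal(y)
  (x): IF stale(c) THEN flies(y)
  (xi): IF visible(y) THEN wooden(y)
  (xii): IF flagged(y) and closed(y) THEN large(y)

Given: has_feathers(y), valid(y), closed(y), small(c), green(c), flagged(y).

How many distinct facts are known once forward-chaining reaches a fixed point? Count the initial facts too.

Round 1: (vi) [IF small(c) THEN hot(y)]; (xii) [IF flagged(y) and closed(y) THEN large(y)]. Adds hot(y), large(y).
Round 2: (iii) [IF large(y) THEN penguin(c)]. Adds penguin(c).
Round 3: (i) [IF penguin(c) THEN cold(y)]. Adds cold(y).
Round 4: (ii) [IF cold(y) and hot(y) THEN stale(c)]; (viii) [IF cold(y) THEN locked(y)]. Adds stale(c), locked(y).
Round 5: (iv) [IF locked(y) THEN ready(y)]; (x) [IF stale(c) THEN flies(y)]. Adds ready(y), flies(y).
Closure: {closed(y), cold(y), flagged(y), flies(y), green(c), has_feathers(y), hot(y), large(y), locked(y), penguin(c), ready(y), small(c), stale(c), valid(y)} — 14 facts.

14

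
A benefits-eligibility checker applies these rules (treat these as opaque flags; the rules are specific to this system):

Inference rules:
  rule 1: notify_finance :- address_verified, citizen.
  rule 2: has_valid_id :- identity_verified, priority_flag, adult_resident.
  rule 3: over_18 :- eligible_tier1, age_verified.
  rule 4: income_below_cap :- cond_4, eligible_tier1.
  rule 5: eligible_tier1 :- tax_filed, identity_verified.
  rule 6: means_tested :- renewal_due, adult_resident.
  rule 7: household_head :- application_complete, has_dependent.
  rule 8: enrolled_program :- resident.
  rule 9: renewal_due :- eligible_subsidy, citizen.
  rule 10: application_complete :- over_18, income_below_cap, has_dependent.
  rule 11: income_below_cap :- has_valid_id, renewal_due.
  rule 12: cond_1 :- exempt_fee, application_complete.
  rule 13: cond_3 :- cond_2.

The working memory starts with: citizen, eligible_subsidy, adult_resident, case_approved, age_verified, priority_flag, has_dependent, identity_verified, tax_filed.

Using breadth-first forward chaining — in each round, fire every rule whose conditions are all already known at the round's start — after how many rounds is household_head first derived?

4

Round 1 fires rule 2, rule 5, rule 9, giving has_valid_id, eligible_tier1, renewal_due.
Round 2 fires rule 3, rule 6, rule 11, giving over_18, means_tested, income_below_cap.
Round 3 fires rule 10, giving application_complete.
Round 4 fires rule 7, giving household_head.
household_head first appears in round 4.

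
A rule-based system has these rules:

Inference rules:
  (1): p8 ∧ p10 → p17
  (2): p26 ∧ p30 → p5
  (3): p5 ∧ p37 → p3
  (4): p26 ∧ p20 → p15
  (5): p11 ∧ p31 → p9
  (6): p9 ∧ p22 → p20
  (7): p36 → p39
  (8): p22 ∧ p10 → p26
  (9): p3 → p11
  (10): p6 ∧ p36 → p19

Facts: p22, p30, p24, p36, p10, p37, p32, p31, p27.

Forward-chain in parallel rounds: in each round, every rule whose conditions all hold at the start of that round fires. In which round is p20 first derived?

6

Round 1: (7) [p36 → p39]; (8) [p22 ∧ p10 → p26]. New: p39, p26.
Round 2: (2) [p26 ∧ p30 → p5]. New: p5.
Round 3: (3) [p5 ∧ p37 → p3]. New: p3.
Round 4: (9) [p3 → p11]. New: p11.
Round 5: (5) [p11 ∧ p31 → p9]. New: p9.
Round 6: (6) [p9 ∧ p22 → p20]. New: p20.
p20 first appears in round 6.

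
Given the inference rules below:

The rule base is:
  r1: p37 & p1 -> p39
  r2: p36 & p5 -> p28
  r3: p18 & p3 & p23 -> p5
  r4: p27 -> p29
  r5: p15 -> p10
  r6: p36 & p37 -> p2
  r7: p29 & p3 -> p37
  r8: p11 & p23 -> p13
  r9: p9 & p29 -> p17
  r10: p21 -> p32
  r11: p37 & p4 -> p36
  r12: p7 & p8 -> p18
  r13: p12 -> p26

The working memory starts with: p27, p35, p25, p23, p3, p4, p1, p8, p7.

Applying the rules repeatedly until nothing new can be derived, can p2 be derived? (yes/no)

yes

[1] r4 [p27 -> p29]; r12 [p7 & p8 -> p18]. ⇒ new: p29, p18.
[2] r3 [p18 & p3 & p23 -> p5]; r7 [p29 & p3 -> p37]. ⇒ new: p5, p37.
[3] r1 [p37 & p1 -> p39]; r11 [p37 & p4 -> p36]. ⇒ new: p39, p36.
[4] r2 [p36 & p5 -> p28]; r6 [p36 & p37 -> p2]. ⇒ new: p28, p2.
p2 appears in round 4, so it is derivable.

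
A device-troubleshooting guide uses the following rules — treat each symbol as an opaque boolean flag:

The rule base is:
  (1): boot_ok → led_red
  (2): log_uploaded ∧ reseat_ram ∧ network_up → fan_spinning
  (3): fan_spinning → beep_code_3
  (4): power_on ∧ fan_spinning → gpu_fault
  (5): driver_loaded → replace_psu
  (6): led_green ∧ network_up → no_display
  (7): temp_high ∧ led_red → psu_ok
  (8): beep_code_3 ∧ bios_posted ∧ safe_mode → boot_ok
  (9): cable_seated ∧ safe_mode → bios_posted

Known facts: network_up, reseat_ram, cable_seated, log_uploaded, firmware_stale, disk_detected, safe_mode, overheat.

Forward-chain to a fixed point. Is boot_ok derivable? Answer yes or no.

yes

Round 1 fires (2), (9), giving fan_spinning, bios_posted.
Round 2 fires (3), giving beep_code_3.
Round 3 fires (8), giving boot_ok.
Round 4 fires (1), giving led_red.
boot_ok appears in round 3, so it is derivable.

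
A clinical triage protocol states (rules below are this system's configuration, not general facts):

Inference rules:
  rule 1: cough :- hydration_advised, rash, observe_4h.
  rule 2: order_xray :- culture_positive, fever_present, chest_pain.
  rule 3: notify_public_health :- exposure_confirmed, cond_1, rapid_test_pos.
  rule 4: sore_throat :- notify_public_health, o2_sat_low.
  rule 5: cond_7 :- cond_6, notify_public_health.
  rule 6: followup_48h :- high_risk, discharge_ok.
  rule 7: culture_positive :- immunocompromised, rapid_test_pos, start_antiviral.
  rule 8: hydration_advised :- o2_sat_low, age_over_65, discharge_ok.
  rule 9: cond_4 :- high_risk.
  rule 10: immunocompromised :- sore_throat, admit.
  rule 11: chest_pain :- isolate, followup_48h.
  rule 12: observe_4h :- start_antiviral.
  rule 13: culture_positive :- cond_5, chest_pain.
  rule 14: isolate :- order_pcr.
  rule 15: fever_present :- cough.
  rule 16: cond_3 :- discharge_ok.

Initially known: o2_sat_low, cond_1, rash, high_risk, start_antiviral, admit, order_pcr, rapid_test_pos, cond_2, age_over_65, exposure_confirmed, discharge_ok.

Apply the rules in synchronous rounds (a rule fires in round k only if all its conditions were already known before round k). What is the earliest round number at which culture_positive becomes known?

Round 1: rule 3 [notify_public_health :- exposure_confirmed, cond_1, rapid_test_pos.]; rule 6 [followup_48h :- high_risk, discharge_ok.]; rule 8 [hydration_advised :- o2_sat_low, age_over_65, discharge_ok.]; rule 9 [cond_4 :- high_risk.]; rule 12 [observe_4h :- start_antiviral.]; rule 14 [isolate :- order_pcr.]; rule 16 [cond_3 :- discharge_ok.]. Adds notify_public_health, followup_48h, hydration_advised, cond_4, observe_4h, isolate, cond_3.
Round 2: rule 1 [cough :- hydration_advised, rash, observe_4h.]; rule 4 [sore_throat :- notify_public_health, o2_sat_low.]; rule 11 [chest_pain :- isolate, followup_48h.]. Adds cough, sore_throat, chest_pain.
Round 3: rule 10 [immunocompromised :- sore_throat, admit.]; rule 15 [fever_present :- cough.]. Adds immunocompromised, fever_present.
Round 4: rule 7 [culture_positive :- immunocompromised, rapid_test_pos, start_antiviral.]. Adds culture_positive.
culture_positive first appears in round 4.

4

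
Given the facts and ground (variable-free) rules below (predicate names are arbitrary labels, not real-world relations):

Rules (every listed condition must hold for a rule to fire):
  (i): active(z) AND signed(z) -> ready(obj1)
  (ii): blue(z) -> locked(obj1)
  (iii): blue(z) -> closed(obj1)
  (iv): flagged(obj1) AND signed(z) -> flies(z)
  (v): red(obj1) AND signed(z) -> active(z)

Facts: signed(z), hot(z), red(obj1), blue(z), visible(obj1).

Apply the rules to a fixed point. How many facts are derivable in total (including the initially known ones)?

9

Round 1: (ii) [blue(z) -> locked(obj1)]; (iii) [blue(z) -> closed(obj1)]; (v) [red(obj1) AND signed(z) -> active(z)]. New: locked(obj1), closed(obj1), active(z).
Round 2: (i) [active(z) AND signed(z) -> ready(obj1)]. New: ready(obj1).
Closure: {active(z), blue(z), closed(obj1), hot(z), locked(obj1), ready(obj1), red(obj1), signed(z), visible(obj1)} — 9 facts.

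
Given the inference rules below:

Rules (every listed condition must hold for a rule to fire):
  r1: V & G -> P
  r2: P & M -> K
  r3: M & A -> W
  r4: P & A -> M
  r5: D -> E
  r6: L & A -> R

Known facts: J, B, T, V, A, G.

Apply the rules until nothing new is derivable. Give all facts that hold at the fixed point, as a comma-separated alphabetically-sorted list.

Round 1 — r1, derive P.
Round 2 — r4, derive M.
Round 3 — r2, r3, derive K, W.

A, B, G, J, K, M, P, T, V, W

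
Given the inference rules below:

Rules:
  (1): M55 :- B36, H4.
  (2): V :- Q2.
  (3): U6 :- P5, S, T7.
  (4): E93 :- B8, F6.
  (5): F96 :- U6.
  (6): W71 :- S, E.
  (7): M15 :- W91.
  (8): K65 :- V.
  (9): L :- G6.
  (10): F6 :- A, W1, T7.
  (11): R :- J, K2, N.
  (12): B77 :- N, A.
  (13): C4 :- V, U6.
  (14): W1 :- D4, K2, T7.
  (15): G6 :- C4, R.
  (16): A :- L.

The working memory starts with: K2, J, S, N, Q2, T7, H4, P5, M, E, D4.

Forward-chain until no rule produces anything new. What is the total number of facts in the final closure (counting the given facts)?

24

Round 1 — (2), (3), (6), (11), (14), derive V, U6, W71, R, W1.
Round 2 — (5), (8), (13), derive F96, K65, C4.
Round 3 — (15), derive G6.
Round 4 — (9), derive L.
Round 5 — (16), derive A.
Round 6 — (10), (12), derive F6, B77.
Closure: {A, B77, C4, D4, E, F6, F96, G6, H4, J, K2, K65, L, M, N, P5, Q2, R, S, T7, U6, V, W1, W71} — 24 facts.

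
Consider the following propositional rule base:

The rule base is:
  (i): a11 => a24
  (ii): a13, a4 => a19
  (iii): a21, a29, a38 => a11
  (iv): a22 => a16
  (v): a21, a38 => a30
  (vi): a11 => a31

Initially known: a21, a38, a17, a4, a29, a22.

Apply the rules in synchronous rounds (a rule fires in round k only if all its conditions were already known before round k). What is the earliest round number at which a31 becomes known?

Round 1 — (iii), (iv), (v), derive a11, a16, a30.
Round 2 — (i), (vi), derive a24, a31.
a31 first appears in round 2.

2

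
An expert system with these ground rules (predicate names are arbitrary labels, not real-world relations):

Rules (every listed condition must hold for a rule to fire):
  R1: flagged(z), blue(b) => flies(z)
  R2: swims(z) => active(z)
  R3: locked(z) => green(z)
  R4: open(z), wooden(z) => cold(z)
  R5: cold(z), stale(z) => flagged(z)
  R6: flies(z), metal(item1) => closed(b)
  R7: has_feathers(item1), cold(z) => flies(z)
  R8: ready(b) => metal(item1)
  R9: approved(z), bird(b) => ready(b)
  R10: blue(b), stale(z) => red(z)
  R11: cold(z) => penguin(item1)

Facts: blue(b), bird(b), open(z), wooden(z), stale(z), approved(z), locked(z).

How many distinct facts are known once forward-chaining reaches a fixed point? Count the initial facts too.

[1] R3 [locked(z) => green(z)]; R4 [open(z), wooden(z) => cold(z)]; R9 [approved(z), bird(b) => ready(b)]; R10 [blue(b), stale(z) => red(z)]. ⇒ new: green(z), cold(z), ready(b), red(z).
[2] R5 [cold(z), stale(z) => flagged(z)]; R8 [ready(b) => metal(item1)]; R11 [cold(z) => penguin(item1)]. ⇒ new: flagged(z), metal(item1), penguin(item1).
[3] R1 [flagged(z), blue(b) => flies(z)]. ⇒ new: flies(z).
[4] R6 [flies(z), metal(item1) => closed(b)]. ⇒ new: closed(b).
Closure: {approved(z), bird(b), blue(b), closed(b), cold(z), flagged(z), flies(z), green(z), locked(z), metal(item1), open(z), penguin(item1), ready(b), red(z), stale(z), wooden(z)} — 16 facts.

16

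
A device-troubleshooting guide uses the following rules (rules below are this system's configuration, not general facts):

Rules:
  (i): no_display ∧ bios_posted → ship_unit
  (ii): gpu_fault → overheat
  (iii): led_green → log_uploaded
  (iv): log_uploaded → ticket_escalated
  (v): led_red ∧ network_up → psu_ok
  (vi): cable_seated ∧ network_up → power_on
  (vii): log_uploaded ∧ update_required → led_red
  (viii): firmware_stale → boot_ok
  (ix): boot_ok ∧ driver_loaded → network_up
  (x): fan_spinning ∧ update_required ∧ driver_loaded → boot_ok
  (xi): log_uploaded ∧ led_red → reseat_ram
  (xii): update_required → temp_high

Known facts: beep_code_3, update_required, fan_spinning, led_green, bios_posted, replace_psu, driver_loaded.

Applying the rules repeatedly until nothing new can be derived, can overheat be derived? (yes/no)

no

Round 1: (iii) [led_green → log_uploaded]; (x) [fan_spinning ∧ update_required ∧ driver_loaded → boot_ok]; (xii) [update_required → temp_high]. New: log_uploaded, boot_ok, temp_high.
Round 2: (iv) [log_uploaded → ticket_escalated]; (vii) [log_uploaded ∧ update_required → led_red]; (ix) [boot_ok ∧ driver_loaded → network_up]. New: ticket_escalated, led_red, network_up.
Round 3: (v) [led_red ∧ network_up → psu_ok]; (xi) [log_uploaded ∧ led_red → reseat_ram]. New: psu_ok, reseat_ram.
Fixed point reached. overheat is concluded only by (ii); (ii) needs gpu_fault (never derived).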